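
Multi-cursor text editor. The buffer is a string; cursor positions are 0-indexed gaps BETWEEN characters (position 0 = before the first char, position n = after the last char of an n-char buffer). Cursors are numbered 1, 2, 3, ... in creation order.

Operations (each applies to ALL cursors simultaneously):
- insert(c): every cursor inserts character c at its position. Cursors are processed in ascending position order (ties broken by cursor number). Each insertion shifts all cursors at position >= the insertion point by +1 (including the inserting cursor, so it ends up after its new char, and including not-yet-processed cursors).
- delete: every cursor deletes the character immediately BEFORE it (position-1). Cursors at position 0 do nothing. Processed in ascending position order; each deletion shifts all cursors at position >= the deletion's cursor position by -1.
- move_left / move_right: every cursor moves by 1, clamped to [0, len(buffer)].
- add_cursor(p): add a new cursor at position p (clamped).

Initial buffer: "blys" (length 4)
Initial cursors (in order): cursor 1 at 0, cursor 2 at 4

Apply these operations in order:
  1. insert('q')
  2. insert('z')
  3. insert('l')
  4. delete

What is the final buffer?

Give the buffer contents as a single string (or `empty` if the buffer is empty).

After op 1 (insert('q')): buffer="qblysq" (len 6), cursors c1@1 c2@6, authorship 1....2
After op 2 (insert('z')): buffer="qzblysqz" (len 8), cursors c1@2 c2@8, authorship 11....22
After op 3 (insert('l')): buffer="qzlblysqzl" (len 10), cursors c1@3 c2@10, authorship 111....222
After op 4 (delete): buffer="qzblysqz" (len 8), cursors c1@2 c2@8, authorship 11....22

Answer: qzblysqz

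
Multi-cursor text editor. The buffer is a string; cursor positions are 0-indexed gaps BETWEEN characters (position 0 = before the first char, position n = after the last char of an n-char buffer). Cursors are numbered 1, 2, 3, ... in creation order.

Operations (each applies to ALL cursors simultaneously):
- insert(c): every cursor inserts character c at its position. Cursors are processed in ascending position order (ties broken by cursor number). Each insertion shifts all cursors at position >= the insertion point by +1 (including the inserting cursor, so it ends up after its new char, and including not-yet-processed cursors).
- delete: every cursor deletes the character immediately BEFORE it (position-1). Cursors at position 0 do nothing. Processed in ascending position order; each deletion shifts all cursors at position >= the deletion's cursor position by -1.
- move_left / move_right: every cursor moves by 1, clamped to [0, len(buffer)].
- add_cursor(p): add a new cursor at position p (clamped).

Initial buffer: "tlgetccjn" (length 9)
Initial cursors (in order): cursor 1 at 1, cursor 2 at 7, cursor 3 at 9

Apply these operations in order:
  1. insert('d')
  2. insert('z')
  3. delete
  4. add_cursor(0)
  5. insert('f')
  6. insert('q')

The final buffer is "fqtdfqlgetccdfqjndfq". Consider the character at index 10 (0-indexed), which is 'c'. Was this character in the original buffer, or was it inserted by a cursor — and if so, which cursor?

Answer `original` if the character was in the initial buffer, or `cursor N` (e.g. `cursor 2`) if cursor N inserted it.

After op 1 (insert('d')): buffer="tdlgetccdjnd" (len 12), cursors c1@2 c2@9 c3@12, authorship .1......2..3
After op 2 (insert('z')): buffer="tdzlgetccdzjndz" (len 15), cursors c1@3 c2@11 c3@15, authorship .11......22..33
After op 3 (delete): buffer="tdlgetccdjnd" (len 12), cursors c1@2 c2@9 c3@12, authorship .1......2..3
After op 4 (add_cursor(0)): buffer="tdlgetccdjnd" (len 12), cursors c4@0 c1@2 c2@9 c3@12, authorship .1......2..3
After op 5 (insert('f')): buffer="ftdflgetccdfjndf" (len 16), cursors c4@1 c1@4 c2@12 c3@16, authorship 4.11......22..33
After op 6 (insert('q')): buffer="fqtdfqlgetccdfqjndfq" (len 20), cursors c4@2 c1@6 c2@15 c3@20, authorship 44.111......222..333
Authorship (.=original, N=cursor N): 4 4 . 1 1 1 . . . . . . 2 2 2 . . 3 3 3
Index 10: author = original

Answer: original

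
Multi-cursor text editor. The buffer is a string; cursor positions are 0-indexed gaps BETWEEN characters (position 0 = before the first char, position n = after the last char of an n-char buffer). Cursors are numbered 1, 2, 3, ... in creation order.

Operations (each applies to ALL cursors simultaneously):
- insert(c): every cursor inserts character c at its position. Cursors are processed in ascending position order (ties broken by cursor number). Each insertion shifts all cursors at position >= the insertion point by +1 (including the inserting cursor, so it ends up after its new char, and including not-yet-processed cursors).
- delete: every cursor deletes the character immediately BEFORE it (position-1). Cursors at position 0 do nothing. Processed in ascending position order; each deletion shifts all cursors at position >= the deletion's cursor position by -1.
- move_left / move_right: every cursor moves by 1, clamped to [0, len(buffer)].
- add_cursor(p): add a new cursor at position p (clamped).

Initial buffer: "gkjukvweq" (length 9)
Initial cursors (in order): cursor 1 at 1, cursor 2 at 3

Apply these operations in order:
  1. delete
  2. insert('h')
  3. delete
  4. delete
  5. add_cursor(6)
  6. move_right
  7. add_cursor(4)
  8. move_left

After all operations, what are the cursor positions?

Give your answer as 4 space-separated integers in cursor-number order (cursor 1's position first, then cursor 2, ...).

After op 1 (delete): buffer="kukvweq" (len 7), cursors c1@0 c2@1, authorship .......
After op 2 (insert('h')): buffer="hkhukvweq" (len 9), cursors c1@1 c2@3, authorship 1.2......
After op 3 (delete): buffer="kukvweq" (len 7), cursors c1@0 c2@1, authorship .......
After op 4 (delete): buffer="ukvweq" (len 6), cursors c1@0 c2@0, authorship ......
After op 5 (add_cursor(6)): buffer="ukvweq" (len 6), cursors c1@0 c2@0 c3@6, authorship ......
After op 6 (move_right): buffer="ukvweq" (len 6), cursors c1@1 c2@1 c3@6, authorship ......
After op 7 (add_cursor(4)): buffer="ukvweq" (len 6), cursors c1@1 c2@1 c4@4 c3@6, authorship ......
After op 8 (move_left): buffer="ukvweq" (len 6), cursors c1@0 c2@0 c4@3 c3@5, authorship ......

Answer: 0 0 5 3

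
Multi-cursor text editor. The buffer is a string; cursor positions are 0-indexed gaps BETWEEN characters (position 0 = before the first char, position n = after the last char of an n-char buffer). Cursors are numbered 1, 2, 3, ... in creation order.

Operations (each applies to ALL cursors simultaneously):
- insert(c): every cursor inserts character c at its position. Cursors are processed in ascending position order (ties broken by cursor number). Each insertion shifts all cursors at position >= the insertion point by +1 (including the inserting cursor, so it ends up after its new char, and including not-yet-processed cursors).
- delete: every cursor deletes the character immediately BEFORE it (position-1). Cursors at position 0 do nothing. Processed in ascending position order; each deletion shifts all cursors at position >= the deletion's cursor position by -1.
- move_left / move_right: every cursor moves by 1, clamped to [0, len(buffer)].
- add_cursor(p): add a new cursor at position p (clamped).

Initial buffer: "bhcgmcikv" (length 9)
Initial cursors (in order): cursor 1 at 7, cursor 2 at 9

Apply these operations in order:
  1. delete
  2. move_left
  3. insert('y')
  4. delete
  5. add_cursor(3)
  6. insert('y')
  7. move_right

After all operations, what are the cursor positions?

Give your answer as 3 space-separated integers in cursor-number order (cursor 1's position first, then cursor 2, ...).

Answer: 8 10 5

Derivation:
After op 1 (delete): buffer="bhcgmck" (len 7), cursors c1@6 c2@7, authorship .......
After op 2 (move_left): buffer="bhcgmck" (len 7), cursors c1@5 c2@6, authorship .......
After op 3 (insert('y')): buffer="bhcgmycyk" (len 9), cursors c1@6 c2@8, authorship .....1.2.
After op 4 (delete): buffer="bhcgmck" (len 7), cursors c1@5 c2@6, authorship .......
After op 5 (add_cursor(3)): buffer="bhcgmck" (len 7), cursors c3@3 c1@5 c2@6, authorship .......
After op 6 (insert('y')): buffer="bhcygmycyk" (len 10), cursors c3@4 c1@7 c2@9, authorship ...3..1.2.
After op 7 (move_right): buffer="bhcygmycyk" (len 10), cursors c3@5 c1@8 c2@10, authorship ...3..1.2.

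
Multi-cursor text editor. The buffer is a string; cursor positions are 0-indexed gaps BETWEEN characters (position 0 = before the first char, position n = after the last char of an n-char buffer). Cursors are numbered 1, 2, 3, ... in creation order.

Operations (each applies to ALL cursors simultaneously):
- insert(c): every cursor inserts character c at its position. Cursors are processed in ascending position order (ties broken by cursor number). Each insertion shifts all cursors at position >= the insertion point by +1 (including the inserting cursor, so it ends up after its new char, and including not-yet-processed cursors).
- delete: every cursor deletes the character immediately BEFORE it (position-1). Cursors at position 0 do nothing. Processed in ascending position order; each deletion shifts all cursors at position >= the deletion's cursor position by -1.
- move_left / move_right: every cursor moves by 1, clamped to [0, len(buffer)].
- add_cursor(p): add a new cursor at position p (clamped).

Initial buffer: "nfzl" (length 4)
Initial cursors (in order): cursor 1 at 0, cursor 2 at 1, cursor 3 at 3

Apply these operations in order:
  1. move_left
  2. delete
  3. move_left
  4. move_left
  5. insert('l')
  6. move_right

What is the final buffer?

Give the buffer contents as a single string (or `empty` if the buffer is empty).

Answer: lllnzl

Derivation:
After op 1 (move_left): buffer="nfzl" (len 4), cursors c1@0 c2@0 c3@2, authorship ....
After op 2 (delete): buffer="nzl" (len 3), cursors c1@0 c2@0 c3@1, authorship ...
After op 3 (move_left): buffer="nzl" (len 3), cursors c1@0 c2@0 c3@0, authorship ...
After op 4 (move_left): buffer="nzl" (len 3), cursors c1@0 c2@0 c3@0, authorship ...
After op 5 (insert('l')): buffer="lllnzl" (len 6), cursors c1@3 c2@3 c3@3, authorship 123...
After op 6 (move_right): buffer="lllnzl" (len 6), cursors c1@4 c2@4 c3@4, authorship 123...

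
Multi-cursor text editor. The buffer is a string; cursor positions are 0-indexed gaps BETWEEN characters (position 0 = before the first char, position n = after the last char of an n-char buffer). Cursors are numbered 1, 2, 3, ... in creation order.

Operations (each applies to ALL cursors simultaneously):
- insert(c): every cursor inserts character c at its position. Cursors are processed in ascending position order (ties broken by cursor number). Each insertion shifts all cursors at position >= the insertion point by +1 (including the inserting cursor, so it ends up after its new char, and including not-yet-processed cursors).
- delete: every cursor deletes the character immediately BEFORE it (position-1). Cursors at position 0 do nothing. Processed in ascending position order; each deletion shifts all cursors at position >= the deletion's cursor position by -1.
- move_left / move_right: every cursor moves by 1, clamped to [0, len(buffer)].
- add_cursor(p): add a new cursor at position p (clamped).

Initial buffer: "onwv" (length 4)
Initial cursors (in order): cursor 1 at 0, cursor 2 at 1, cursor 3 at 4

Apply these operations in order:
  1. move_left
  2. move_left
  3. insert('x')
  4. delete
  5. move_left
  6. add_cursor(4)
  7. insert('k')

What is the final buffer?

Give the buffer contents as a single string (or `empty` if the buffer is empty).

After op 1 (move_left): buffer="onwv" (len 4), cursors c1@0 c2@0 c3@3, authorship ....
After op 2 (move_left): buffer="onwv" (len 4), cursors c1@0 c2@0 c3@2, authorship ....
After op 3 (insert('x')): buffer="xxonxwv" (len 7), cursors c1@2 c2@2 c3@5, authorship 12..3..
After op 4 (delete): buffer="onwv" (len 4), cursors c1@0 c2@0 c3@2, authorship ....
After op 5 (move_left): buffer="onwv" (len 4), cursors c1@0 c2@0 c3@1, authorship ....
After op 6 (add_cursor(4)): buffer="onwv" (len 4), cursors c1@0 c2@0 c3@1 c4@4, authorship ....
After op 7 (insert('k')): buffer="kkoknwvk" (len 8), cursors c1@2 c2@2 c3@4 c4@8, authorship 12.3...4

Answer: kkoknwvk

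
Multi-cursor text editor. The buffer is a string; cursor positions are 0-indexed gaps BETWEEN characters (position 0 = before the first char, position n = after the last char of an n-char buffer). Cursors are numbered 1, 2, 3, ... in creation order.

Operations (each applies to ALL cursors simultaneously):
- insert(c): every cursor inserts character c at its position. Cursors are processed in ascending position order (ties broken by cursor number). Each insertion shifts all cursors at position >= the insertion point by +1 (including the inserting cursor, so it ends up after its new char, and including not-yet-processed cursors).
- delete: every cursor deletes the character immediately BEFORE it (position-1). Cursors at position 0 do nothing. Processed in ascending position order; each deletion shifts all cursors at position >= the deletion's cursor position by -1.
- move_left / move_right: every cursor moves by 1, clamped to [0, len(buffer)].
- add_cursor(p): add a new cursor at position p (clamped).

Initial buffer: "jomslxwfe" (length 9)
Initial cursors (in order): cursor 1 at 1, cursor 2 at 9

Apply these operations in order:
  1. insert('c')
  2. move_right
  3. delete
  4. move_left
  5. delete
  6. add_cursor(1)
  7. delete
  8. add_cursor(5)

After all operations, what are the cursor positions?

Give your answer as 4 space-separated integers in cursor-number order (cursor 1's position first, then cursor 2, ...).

Answer: 0 4 0 5

Derivation:
After op 1 (insert('c')): buffer="jcomslxwfec" (len 11), cursors c1@2 c2@11, authorship .1........2
After op 2 (move_right): buffer="jcomslxwfec" (len 11), cursors c1@3 c2@11, authorship .1........2
After op 3 (delete): buffer="jcmslxwfe" (len 9), cursors c1@2 c2@9, authorship .1.......
After op 4 (move_left): buffer="jcmslxwfe" (len 9), cursors c1@1 c2@8, authorship .1.......
After op 5 (delete): buffer="cmslxwe" (len 7), cursors c1@0 c2@6, authorship 1......
After op 6 (add_cursor(1)): buffer="cmslxwe" (len 7), cursors c1@0 c3@1 c2@6, authorship 1......
After op 7 (delete): buffer="mslxe" (len 5), cursors c1@0 c3@0 c2@4, authorship .....
After op 8 (add_cursor(5)): buffer="mslxe" (len 5), cursors c1@0 c3@0 c2@4 c4@5, authorship .....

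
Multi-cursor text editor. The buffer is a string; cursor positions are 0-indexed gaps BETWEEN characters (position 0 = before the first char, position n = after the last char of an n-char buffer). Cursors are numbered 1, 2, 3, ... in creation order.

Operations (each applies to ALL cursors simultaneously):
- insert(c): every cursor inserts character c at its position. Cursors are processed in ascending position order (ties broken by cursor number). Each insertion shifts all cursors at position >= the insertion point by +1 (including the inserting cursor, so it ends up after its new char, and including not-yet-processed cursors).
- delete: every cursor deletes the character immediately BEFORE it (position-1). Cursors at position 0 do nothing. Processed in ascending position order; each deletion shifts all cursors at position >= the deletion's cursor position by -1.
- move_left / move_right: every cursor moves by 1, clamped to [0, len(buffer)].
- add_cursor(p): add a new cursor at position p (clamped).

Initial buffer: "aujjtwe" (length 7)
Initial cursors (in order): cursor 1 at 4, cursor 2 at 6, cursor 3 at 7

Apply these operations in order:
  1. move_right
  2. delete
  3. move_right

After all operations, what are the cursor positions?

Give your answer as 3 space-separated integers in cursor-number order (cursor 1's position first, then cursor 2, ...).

Answer: 4 4 4

Derivation:
After op 1 (move_right): buffer="aujjtwe" (len 7), cursors c1@5 c2@7 c3@7, authorship .......
After op 2 (delete): buffer="aujj" (len 4), cursors c1@4 c2@4 c3@4, authorship ....
After op 3 (move_right): buffer="aujj" (len 4), cursors c1@4 c2@4 c3@4, authorship ....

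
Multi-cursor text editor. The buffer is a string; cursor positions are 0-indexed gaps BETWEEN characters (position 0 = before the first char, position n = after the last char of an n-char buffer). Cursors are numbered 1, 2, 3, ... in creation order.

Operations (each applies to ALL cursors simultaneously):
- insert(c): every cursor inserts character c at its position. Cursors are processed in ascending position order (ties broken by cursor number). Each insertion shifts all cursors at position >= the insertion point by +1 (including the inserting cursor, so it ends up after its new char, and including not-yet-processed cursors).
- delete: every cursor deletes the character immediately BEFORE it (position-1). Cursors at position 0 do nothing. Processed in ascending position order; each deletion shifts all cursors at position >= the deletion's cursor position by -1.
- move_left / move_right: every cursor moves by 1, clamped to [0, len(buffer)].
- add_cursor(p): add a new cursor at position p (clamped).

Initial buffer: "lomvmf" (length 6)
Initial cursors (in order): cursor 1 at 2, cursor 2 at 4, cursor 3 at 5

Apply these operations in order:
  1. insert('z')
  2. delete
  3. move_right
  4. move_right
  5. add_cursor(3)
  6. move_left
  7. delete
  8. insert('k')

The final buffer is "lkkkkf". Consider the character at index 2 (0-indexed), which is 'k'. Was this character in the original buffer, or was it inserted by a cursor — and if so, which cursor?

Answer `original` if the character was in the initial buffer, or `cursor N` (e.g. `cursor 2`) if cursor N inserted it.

After op 1 (insert('z')): buffer="lozmvzmzf" (len 9), cursors c1@3 c2@6 c3@8, authorship ..1..2.3.
After op 2 (delete): buffer="lomvmf" (len 6), cursors c1@2 c2@4 c3@5, authorship ......
After op 3 (move_right): buffer="lomvmf" (len 6), cursors c1@3 c2@5 c3@6, authorship ......
After op 4 (move_right): buffer="lomvmf" (len 6), cursors c1@4 c2@6 c3@6, authorship ......
After op 5 (add_cursor(3)): buffer="lomvmf" (len 6), cursors c4@3 c1@4 c2@6 c3@6, authorship ......
After op 6 (move_left): buffer="lomvmf" (len 6), cursors c4@2 c1@3 c2@5 c3@5, authorship ......
After op 7 (delete): buffer="lf" (len 2), cursors c1@1 c2@1 c3@1 c4@1, authorship ..
After op 8 (insert('k')): buffer="lkkkkf" (len 6), cursors c1@5 c2@5 c3@5 c4@5, authorship .1234.
Authorship (.=original, N=cursor N): . 1 2 3 4 .
Index 2: author = 2

Answer: cursor 2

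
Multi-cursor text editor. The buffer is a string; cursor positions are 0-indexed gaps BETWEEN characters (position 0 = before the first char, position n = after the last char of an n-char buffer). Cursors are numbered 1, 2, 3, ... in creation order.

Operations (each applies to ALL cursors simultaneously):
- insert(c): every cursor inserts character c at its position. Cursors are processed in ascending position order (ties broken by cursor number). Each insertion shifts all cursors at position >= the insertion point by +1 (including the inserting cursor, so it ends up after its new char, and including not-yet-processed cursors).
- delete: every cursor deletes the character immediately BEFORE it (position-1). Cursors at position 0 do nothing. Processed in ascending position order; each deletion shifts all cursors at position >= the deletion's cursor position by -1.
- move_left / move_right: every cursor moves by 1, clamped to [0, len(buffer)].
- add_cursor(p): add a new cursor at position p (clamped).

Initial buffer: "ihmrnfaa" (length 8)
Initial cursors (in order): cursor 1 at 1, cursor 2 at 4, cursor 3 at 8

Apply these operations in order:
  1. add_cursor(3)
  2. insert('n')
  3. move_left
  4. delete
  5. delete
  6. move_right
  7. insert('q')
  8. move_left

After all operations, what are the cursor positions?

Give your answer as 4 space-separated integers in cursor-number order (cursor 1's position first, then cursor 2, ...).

After op 1 (add_cursor(3)): buffer="ihmrnfaa" (len 8), cursors c1@1 c4@3 c2@4 c3@8, authorship ........
After op 2 (insert('n')): buffer="inhmnrnnfaan" (len 12), cursors c1@2 c4@5 c2@7 c3@12, authorship .1..4.2....3
After op 3 (move_left): buffer="inhmnrnnfaan" (len 12), cursors c1@1 c4@4 c2@6 c3@11, authorship .1..4.2....3
After op 4 (delete): buffer="nhnnnfan" (len 8), cursors c1@0 c4@2 c2@3 c3@7, authorship 1.42...3
After op 5 (delete): buffer="nnnfn" (len 5), cursors c1@0 c2@1 c4@1 c3@4, authorship 12..3
After op 6 (move_right): buffer="nnnfn" (len 5), cursors c1@1 c2@2 c4@2 c3@5, authorship 12..3
After op 7 (insert('q')): buffer="nqnqqnfnq" (len 9), cursors c1@2 c2@5 c4@5 c3@9, authorship 11224..33
After op 8 (move_left): buffer="nqnqqnfnq" (len 9), cursors c1@1 c2@4 c4@4 c3@8, authorship 11224..33

Answer: 1 4 8 4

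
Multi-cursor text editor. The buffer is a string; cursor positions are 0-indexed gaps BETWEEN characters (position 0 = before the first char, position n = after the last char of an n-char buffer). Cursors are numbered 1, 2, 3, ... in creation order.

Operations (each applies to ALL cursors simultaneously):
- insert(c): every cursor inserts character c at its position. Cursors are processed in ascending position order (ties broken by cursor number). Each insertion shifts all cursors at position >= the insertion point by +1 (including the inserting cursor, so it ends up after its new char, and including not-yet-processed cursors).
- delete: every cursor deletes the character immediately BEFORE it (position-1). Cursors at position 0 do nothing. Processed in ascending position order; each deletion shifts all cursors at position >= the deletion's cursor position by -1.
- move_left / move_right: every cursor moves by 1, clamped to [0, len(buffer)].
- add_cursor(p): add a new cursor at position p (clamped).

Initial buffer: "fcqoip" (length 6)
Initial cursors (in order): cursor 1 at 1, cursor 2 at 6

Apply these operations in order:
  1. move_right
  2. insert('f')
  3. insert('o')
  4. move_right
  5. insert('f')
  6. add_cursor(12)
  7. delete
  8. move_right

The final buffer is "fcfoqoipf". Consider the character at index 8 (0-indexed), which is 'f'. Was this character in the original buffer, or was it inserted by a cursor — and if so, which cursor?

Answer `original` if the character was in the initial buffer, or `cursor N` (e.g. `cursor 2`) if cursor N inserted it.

After op 1 (move_right): buffer="fcqoip" (len 6), cursors c1@2 c2@6, authorship ......
After op 2 (insert('f')): buffer="fcfqoipf" (len 8), cursors c1@3 c2@8, authorship ..1....2
After op 3 (insert('o')): buffer="fcfoqoipfo" (len 10), cursors c1@4 c2@10, authorship ..11....22
After op 4 (move_right): buffer="fcfoqoipfo" (len 10), cursors c1@5 c2@10, authorship ..11....22
After op 5 (insert('f')): buffer="fcfoqfoipfof" (len 12), cursors c1@6 c2@12, authorship ..11.1...222
After op 6 (add_cursor(12)): buffer="fcfoqfoipfof" (len 12), cursors c1@6 c2@12 c3@12, authorship ..11.1...222
After op 7 (delete): buffer="fcfoqoipf" (len 9), cursors c1@5 c2@9 c3@9, authorship ..11....2
After op 8 (move_right): buffer="fcfoqoipf" (len 9), cursors c1@6 c2@9 c3@9, authorship ..11....2
Authorship (.=original, N=cursor N): . . 1 1 . . . . 2
Index 8: author = 2

Answer: cursor 2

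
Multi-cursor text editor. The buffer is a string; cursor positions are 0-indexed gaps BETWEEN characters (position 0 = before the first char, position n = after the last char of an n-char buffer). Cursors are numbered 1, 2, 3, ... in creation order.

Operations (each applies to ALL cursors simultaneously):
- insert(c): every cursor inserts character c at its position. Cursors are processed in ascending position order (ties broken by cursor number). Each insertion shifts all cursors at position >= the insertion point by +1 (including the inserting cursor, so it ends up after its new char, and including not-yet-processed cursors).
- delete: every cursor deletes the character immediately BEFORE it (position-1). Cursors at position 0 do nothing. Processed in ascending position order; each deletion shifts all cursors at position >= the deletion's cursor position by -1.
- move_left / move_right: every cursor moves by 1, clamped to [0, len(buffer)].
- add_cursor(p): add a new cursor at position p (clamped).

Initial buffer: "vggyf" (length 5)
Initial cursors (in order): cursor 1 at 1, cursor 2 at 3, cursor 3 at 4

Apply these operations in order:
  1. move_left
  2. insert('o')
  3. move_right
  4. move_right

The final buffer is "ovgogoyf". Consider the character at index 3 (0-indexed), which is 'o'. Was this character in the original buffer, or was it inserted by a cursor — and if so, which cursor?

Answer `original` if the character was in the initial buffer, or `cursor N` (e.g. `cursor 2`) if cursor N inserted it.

After op 1 (move_left): buffer="vggyf" (len 5), cursors c1@0 c2@2 c3@3, authorship .....
After op 2 (insert('o')): buffer="ovgogoyf" (len 8), cursors c1@1 c2@4 c3@6, authorship 1..2.3..
After op 3 (move_right): buffer="ovgogoyf" (len 8), cursors c1@2 c2@5 c3@7, authorship 1..2.3..
After op 4 (move_right): buffer="ovgogoyf" (len 8), cursors c1@3 c2@6 c3@8, authorship 1..2.3..
Authorship (.=original, N=cursor N): 1 . . 2 . 3 . .
Index 3: author = 2

Answer: cursor 2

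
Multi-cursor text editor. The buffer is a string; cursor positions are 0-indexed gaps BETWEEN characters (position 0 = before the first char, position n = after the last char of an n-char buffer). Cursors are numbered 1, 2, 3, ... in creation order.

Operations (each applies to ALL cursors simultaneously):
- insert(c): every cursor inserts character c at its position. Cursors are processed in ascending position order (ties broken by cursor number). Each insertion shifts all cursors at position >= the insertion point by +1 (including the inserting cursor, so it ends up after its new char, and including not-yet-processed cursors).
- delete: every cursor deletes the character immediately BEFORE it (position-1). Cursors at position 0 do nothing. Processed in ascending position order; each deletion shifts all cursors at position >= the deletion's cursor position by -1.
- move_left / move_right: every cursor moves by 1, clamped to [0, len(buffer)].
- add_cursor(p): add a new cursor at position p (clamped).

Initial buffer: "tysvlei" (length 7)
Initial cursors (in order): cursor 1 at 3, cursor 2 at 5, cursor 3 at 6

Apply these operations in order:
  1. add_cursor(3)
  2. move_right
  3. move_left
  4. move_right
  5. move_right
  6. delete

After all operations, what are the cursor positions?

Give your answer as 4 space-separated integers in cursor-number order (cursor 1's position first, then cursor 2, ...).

Answer: 3 3 3 3

Derivation:
After op 1 (add_cursor(3)): buffer="tysvlei" (len 7), cursors c1@3 c4@3 c2@5 c3@6, authorship .......
After op 2 (move_right): buffer="tysvlei" (len 7), cursors c1@4 c4@4 c2@6 c3@7, authorship .......
After op 3 (move_left): buffer="tysvlei" (len 7), cursors c1@3 c4@3 c2@5 c3@6, authorship .......
After op 4 (move_right): buffer="tysvlei" (len 7), cursors c1@4 c4@4 c2@6 c3@7, authorship .......
After op 5 (move_right): buffer="tysvlei" (len 7), cursors c1@5 c4@5 c2@7 c3@7, authorship .......
After op 6 (delete): buffer="tys" (len 3), cursors c1@3 c2@3 c3@3 c4@3, authorship ...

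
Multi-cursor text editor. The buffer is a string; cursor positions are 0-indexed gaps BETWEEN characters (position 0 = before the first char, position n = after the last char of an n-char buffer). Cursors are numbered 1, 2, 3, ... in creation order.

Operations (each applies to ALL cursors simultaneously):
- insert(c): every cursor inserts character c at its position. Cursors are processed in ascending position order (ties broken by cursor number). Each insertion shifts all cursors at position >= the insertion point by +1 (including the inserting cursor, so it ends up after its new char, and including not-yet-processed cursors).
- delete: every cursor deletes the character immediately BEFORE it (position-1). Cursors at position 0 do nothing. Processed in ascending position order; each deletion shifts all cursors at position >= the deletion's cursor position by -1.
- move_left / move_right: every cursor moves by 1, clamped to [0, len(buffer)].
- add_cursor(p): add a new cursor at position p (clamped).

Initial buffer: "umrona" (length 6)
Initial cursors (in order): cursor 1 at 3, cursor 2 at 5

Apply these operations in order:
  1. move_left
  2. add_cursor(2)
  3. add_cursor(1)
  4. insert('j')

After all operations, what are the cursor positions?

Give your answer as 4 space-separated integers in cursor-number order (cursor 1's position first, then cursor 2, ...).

After op 1 (move_left): buffer="umrona" (len 6), cursors c1@2 c2@4, authorship ......
After op 2 (add_cursor(2)): buffer="umrona" (len 6), cursors c1@2 c3@2 c2@4, authorship ......
After op 3 (add_cursor(1)): buffer="umrona" (len 6), cursors c4@1 c1@2 c3@2 c2@4, authorship ......
After op 4 (insert('j')): buffer="ujmjjrojna" (len 10), cursors c4@2 c1@5 c3@5 c2@8, authorship .4.13..2..

Answer: 5 8 5 2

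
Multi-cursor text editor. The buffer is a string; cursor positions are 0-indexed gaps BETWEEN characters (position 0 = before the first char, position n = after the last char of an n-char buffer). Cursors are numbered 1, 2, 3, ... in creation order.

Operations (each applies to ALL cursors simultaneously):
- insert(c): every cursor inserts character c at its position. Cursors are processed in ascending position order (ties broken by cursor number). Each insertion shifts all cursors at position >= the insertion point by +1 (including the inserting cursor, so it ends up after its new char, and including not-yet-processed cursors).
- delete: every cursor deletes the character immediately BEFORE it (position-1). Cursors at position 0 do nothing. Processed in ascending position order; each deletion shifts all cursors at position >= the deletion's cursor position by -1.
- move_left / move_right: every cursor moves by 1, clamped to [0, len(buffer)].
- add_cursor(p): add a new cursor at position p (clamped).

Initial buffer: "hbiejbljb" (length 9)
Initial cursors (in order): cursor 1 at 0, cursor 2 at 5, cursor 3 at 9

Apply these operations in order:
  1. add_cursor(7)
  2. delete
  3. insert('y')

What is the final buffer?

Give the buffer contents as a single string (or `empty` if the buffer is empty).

After op 1 (add_cursor(7)): buffer="hbiejbljb" (len 9), cursors c1@0 c2@5 c4@7 c3@9, authorship .........
After op 2 (delete): buffer="hbiebj" (len 6), cursors c1@0 c2@4 c4@5 c3@6, authorship ......
After op 3 (insert('y')): buffer="yhbieybyjy" (len 10), cursors c1@1 c2@6 c4@8 c3@10, authorship 1....2.4.3

Answer: yhbieybyjy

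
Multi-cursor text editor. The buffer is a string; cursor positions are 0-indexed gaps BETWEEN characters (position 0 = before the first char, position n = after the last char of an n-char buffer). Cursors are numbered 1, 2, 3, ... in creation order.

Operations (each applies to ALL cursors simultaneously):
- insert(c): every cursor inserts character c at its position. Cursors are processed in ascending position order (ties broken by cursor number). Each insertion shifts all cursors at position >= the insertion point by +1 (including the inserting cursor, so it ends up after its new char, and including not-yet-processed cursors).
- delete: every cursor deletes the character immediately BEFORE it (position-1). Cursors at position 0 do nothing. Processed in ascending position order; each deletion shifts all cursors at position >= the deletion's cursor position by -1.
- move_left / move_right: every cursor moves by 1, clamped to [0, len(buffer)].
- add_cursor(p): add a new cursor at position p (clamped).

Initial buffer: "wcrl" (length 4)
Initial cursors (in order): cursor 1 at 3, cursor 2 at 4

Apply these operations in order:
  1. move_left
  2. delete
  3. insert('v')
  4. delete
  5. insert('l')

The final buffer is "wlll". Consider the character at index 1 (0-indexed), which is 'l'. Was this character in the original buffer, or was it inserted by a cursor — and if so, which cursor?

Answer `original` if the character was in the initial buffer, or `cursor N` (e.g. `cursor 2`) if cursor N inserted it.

Answer: cursor 1

Derivation:
After op 1 (move_left): buffer="wcrl" (len 4), cursors c1@2 c2@3, authorship ....
After op 2 (delete): buffer="wl" (len 2), cursors c1@1 c2@1, authorship ..
After op 3 (insert('v')): buffer="wvvl" (len 4), cursors c1@3 c2@3, authorship .12.
After op 4 (delete): buffer="wl" (len 2), cursors c1@1 c2@1, authorship ..
After op 5 (insert('l')): buffer="wlll" (len 4), cursors c1@3 c2@3, authorship .12.
Authorship (.=original, N=cursor N): . 1 2 .
Index 1: author = 1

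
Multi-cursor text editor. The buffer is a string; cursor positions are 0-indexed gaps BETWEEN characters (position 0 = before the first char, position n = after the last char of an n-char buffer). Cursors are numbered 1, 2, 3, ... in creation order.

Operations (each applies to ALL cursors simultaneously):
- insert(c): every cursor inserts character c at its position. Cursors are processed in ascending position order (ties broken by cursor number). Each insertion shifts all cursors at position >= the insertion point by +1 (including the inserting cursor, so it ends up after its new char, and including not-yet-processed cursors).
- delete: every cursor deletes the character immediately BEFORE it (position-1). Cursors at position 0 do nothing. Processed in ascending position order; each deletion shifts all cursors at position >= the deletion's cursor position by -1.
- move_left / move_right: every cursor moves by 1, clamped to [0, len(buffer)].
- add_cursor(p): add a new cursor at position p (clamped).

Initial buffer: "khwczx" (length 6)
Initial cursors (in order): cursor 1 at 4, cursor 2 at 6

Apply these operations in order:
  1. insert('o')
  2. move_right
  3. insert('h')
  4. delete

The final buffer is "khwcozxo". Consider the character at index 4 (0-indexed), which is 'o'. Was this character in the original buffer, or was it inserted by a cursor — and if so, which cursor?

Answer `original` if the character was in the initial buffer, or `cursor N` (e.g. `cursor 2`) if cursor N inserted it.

Answer: cursor 1

Derivation:
After op 1 (insert('o')): buffer="khwcozxo" (len 8), cursors c1@5 c2@8, authorship ....1..2
After op 2 (move_right): buffer="khwcozxo" (len 8), cursors c1@6 c2@8, authorship ....1..2
After op 3 (insert('h')): buffer="khwcozhxoh" (len 10), cursors c1@7 c2@10, authorship ....1.1.22
After op 4 (delete): buffer="khwcozxo" (len 8), cursors c1@6 c2@8, authorship ....1..2
Authorship (.=original, N=cursor N): . . . . 1 . . 2
Index 4: author = 1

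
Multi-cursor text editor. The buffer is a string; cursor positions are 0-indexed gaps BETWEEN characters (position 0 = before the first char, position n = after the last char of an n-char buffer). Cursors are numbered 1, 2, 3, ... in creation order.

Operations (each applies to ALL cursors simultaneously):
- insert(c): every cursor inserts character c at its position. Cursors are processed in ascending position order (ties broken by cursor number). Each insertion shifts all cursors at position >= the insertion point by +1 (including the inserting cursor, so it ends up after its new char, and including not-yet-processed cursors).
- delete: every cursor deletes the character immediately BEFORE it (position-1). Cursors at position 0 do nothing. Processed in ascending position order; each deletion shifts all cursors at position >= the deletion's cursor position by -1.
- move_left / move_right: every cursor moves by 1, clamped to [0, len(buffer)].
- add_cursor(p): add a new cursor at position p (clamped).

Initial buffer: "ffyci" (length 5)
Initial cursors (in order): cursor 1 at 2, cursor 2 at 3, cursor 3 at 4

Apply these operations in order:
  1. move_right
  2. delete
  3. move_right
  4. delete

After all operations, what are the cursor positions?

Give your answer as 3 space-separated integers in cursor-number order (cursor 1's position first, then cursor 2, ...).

Answer: 0 0 0

Derivation:
After op 1 (move_right): buffer="ffyci" (len 5), cursors c1@3 c2@4 c3@5, authorship .....
After op 2 (delete): buffer="ff" (len 2), cursors c1@2 c2@2 c3@2, authorship ..
After op 3 (move_right): buffer="ff" (len 2), cursors c1@2 c2@2 c3@2, authorship ..
After op 4 (delete): buffer="" (len 0), cursors c1@0 c2@0 c3@0, authorship 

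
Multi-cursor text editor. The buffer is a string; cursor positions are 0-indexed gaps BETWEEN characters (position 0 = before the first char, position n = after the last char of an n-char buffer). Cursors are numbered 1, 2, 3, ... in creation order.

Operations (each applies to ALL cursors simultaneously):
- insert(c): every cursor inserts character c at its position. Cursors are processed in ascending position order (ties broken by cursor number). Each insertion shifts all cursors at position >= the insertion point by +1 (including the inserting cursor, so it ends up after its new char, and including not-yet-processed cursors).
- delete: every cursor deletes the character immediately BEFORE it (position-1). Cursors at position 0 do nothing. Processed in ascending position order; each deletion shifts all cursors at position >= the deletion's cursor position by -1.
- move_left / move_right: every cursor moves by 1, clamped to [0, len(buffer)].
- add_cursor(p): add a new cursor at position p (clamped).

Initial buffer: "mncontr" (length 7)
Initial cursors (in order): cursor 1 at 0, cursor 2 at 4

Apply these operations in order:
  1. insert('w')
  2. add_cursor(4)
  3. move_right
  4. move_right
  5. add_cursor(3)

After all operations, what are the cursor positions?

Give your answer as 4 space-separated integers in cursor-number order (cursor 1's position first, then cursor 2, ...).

Answer: 3 8 6 3

Derivation:
After op 1 (insert('w')): buffer="wmncowntr" (len 9), cursors c1@1 c2@6, authorship 1....2...
After op 2 (add_cursor(4)): buffer="wmncowntr" (len 9), cursors c1@1 c3@4 c2@6, authorship 1....2...
After op 3 (move_right): buffer="wmncowntr" (len 9), cursors c1@2 c3@5 c2@7, authorship 1....2...
After op 4 (move_right): buffer="wmncowntr" (len 9), cursors c1@3 c3@6 c2@8, authorship 1....2...
After op 5 (add_cursor(3)): buffer="wmncowntr" (len 9), cursors c1@3 c4@3 c3@6 c2@8, authorship 1....2...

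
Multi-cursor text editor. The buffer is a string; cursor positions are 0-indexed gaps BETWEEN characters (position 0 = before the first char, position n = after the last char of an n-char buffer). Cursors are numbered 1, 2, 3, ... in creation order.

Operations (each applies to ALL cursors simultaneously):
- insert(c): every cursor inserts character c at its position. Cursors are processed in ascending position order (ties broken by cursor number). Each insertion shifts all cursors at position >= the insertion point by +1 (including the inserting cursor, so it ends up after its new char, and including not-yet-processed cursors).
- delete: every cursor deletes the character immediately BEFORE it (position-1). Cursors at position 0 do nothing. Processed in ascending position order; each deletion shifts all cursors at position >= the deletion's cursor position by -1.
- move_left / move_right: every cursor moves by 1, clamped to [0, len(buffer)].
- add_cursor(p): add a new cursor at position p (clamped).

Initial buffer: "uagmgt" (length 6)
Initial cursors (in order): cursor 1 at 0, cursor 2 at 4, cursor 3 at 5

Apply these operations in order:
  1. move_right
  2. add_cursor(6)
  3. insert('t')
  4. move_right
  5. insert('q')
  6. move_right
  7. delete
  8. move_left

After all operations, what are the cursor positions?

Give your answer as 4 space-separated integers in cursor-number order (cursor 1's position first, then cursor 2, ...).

Answer: 3 8 9 9

Derivation:
After op 1 (move_right): buffer="uagmgt" (len 6), cursors c1@1 c2@5 c3@6, authorship ......
After op 2 (add_cursor(6)): buffer="uagmgt" (len 6), cursors c1@1 c2@5 c3@6 c4@6, authorship ......
After op 3 (insert('t')): buffer="utagmgtttt" (len 10), cursors c1@2 c2@7 c3@10 c4@10, authorship .1....2.34
After op 4 (move_right): buffer="utagmgtttt" (len 10), cursors c1@3 c2@8 c3@10 c4@10, authorship .1....2.34
After op 5 (insert('q')): buffer="utaqgmgttqttqq" (len 14), cursors c1@4 c2@10 c3@14 c4@14, authorship .1.1...2.23434
After op 6 (move_right): buffer="utaqgmgttqttqq" (len 14), cursors c1@5 c2@11 c3@14 c4@14, authorship .1.1...2.23434
After op 7 (delete): buffer="utaqmgttqt" (len 10), cursors c1@4 c2@9 c3@10 c4@10, authorship .1.1..2.24
After op 8 (move_left): buffer="utaqmgttqt" (len 10), cursors c1@3 c2@8 c3@9 c4@9, authorship .1.1..2.24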